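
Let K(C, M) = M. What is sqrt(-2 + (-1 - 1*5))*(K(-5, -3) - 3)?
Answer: -12*I*sqrt(2) ≈ -16.971*I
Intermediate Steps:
sqrt(-2 + (-1 - 1*5))*(K(-5, -3) - 3) = sqrt(-2 + (-1 - 1*5))*(-3 - 3) = sqrt(-2 + (-1 - 5))*(-6) = sqrt(-2 - 6)*(-6) = sqrt(-8)*(-6) = (2*I*sqrt(2))*(-6) = -12*I*sqrt(2)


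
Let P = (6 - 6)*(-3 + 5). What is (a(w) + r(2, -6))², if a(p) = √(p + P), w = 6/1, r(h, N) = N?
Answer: (6 - √6)² ≈ 12.606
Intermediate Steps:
P = 0 (P = 0*2 = 0)
w = 6 (w = 6*1 = 6)
a(p) = √p (a(p) = √(p + 0) = √p)
(a(w) + r(2, -6))² = (√6 - 6)² = (-6 + √6)²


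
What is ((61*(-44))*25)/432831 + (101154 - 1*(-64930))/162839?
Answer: 60959806904/70481767209 ≈ 0.86490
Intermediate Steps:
((61*(-44))*25)/432831 + (101154 - 1*(-64930))/162839 = -2684*25*(1/432831) + (101154 + 64930)*(1/162839) = -67100*1/432831 + 166084*(1/162839) = -67100/432831 + 166084/162839 = 60959806904/70481767209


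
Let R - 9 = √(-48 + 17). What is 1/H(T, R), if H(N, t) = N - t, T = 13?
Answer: 4/47 + I*√31/47 ≈ 0.085106 + 0.11846*I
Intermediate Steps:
R = 9 + I*√31 (R = 9 + √(-48 + 17) = 9 + √(-31) = 9 + I*√31 ≈ 9.0 + 5.5678*I)
1/H(T, R) = 1/(13 - (9 + I*√31)) = 1/(13 + (-9 - I*√31)) = 1/(4 - I*√31)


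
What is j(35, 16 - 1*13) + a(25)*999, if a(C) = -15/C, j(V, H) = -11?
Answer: -3052/5 ≈ -610.40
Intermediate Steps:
j(35, 16 - 1*13) + a(25)*999 = -11 - 15/25*999 = -11 - 15*1/25*999 = -11 - 3/5*999 = -11 - 2997/5 = -3052/5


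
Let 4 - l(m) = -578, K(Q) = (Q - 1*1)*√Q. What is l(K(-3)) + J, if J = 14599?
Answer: 15181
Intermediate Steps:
K(Q) = √Q*(-1 + Q) (K(Q) = (Q - 1)*√Q = (-1 + Q)*√Q = √Q*(-1 + Q))
l(m) = 582 (l(m) = 4 - 1*(-578) = 4 + 578 = 582)
l(K(-3)) + J = 582 + 14599 = 15181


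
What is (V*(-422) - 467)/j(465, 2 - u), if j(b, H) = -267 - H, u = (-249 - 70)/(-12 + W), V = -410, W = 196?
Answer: -31749752/49815 ≈ -637.35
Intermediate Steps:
u = -319/184 (u = (-249 - 70)/(-12 + 196) = -319/184 ≈ -1.7337)
(V*(-422) - 467)/j(465, 2 - u) = (-410*(-422) - 467)/(-267 - (2 - 1*(-319/184))) = (173020 - 467)/(-267 - (2 + 319/184)) = 172553/(-267 - 1*687/184) = 172553/(-267 - 687/184) = 172553/(-49815/184) = 172553*(-184/49815) = -31749752/49815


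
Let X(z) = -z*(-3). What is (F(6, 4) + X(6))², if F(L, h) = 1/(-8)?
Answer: 20449/64 ≈ 319.52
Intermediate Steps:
F(L, h) = -⅛
X(z) = 3*z
(F(6, 4) + X(6))² = (-⅛ + 3*6)² = (-⅛ + 18)² = (143/8)² = 20449/64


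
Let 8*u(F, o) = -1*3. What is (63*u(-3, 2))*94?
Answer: -8883/4 ≈ -2220.8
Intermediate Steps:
u(F, o) = -3/8 (u(F, o) = (-1*3)/8 = (⅛)*(-3) = -3/8)
(63*u(-3, 2))*94 = (63*(-3/8))*94 = -189/8*94 = -8883/4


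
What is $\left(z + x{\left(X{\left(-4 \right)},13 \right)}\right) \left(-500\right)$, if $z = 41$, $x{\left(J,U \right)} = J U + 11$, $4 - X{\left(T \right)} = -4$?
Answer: $-78000$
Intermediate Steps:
$X{\left(T \right)} = 8$ ($X{\left(T \right)} = 4 - -4 = 4 + 4 = 8$)
$x{\left(J,U \right)} = 11 + J U$
$\left(z + x{\left(X{\left(-4 \right)},13 \right)}\right) \left(-500\right) = \left(41 + \left(11 + 8 \cdot 13\right)\right) \left(-500\right) = \left(41 + \left(11 + 104\right)\right) \left(-500\right) = \left(41 + 115\right) \left(-500\right) = 156 \left(-500\right) = -78000$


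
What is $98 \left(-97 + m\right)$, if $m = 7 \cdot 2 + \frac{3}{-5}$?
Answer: $- \frac{40964}{5} \approx -8192.8$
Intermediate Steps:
$m = \frac{67}{5}$ ($m = 14 + 3 \left(- \frac{1}{5}\right) = 14 - \frac{3}{5} = \frac{67}{5} \approx 13.4$)
$98 \left(-97 + m\right) = 98 \left(-97 + \frac{67}{5}\right) = 98 \left(- \frac{418}{5}\right) = - \frac{40964}{5}$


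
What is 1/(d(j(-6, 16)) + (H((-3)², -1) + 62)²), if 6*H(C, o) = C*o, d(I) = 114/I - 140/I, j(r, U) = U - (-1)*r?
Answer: 20/73153 ≈ 0.00027340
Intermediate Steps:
j(r, U) = U + r
d(I) = -26/I
H(C, o) = C*o/6 (H(C, o) = (C*o)/6 = C*o/6)
1/(d(j(-6, 16)) + (H((-3)², -1) + 62)²) = 1/(-26/(16 - 6) + ((⅙)*(-3)²*(-1) + 62)²) = 1/(-26/10 + ((⅙)*9*(-1) + 62)²) = 1/(-26*⅒ + (-3/2 + 62)²) = 1/(-13/5 + (121/2)²) = 1/(-13/5 + 14641/4) = 1/(73153/20) = 20/73153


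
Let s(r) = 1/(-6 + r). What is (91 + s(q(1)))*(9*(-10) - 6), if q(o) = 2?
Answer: -8712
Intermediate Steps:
(91 + s(q(1)))*(9*(-10) - 6) = (91 + 1/(-6 + 2))*(9*(-10) - 6) = (91 + 1/(-4))*(-90 - 6) = (91 - ¼)*(-96) = (363/4)*(-96) = -8712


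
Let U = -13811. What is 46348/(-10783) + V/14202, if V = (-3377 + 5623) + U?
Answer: -330773/64698 ≈ -5.1126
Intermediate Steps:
V = -11565 (V = (-3377 + 5623) - 13811 = 2246 - 13811 = -11565)
46348/(-10783) + V/14202 = 46348/(-10783) - 11565/14202 = 46348*(-1/10783) - 11565*1/14202 = -46348/10783 - 1285/1578 = -330773/64698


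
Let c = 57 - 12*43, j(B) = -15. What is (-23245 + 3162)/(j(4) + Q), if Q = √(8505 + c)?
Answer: -100415/2607 - 20083*√894/2607 ≈ -268.85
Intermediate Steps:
c = -459 (c = 57 - 516 = -459)
Q = 3*√894 (Q = √(8505 - 459) = √8046 = 3*√894 ≈ 89.699)
(-23245 + 3162)/(j(4) + Q) = (-23245 + 3162)/(-15 + 3*√894) = -20083/(-15 + 3*√894)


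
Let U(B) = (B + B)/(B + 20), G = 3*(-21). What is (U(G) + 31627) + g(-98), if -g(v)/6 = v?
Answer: 1385371/43 ≈ 32218.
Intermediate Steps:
G = -63
U(B) = 2*B/(20 + B) (U(B) = (2*B)/(20 + B) = 2*B/(20 + B))
g(v) = -6*v
(U(G) + 31627) + g(-98) = (2*(-63)/(20 - 63) + 31627) - 6*(-98) = (2*(-63)/(-43) + 31627) + 588 = (2*(-63)*(-1/43) + 31627) + 588 = (126/43 + 31627) + 588 = 1360087/43 + 588 = 1385371/43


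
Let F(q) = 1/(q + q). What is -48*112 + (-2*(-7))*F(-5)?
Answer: -26887/5 ≈ -5377.4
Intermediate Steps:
F(q) = 1/(2*q)
-48*112 + (-2*(-7))*F(-5) = -48*112 + (-2*(-7))*((1/2)/(-5)) = -5376 + 14*((1/2)*(-1/5)) = -5376 + 14*(-1/10) = -5376 - 7/5 = -26887/5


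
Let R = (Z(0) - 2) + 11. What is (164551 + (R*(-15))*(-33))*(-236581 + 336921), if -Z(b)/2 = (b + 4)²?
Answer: 15368676440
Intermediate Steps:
Z(b) = -2*(4 + b)² (Z(b) = -2*(b + 4)² = -2*(4 + b)²)
R = -23 (R = (-2*(4 + 0)² - 2) + 11 = (-2*4² - 2) + 11 = (-2*16 - 2) + 11 = (-32 - 2) + 11 = -34 + 11 = -23)
(164551 + (R*(-15))*(-33))*(-236581 + 336921) = (164551 - 23*(-15)*(-33))*(-236581 + 336921) = (164551 + 345*(-33))*100340 = (164551 - 11385)*100340 = 153166*100340 = 15368676440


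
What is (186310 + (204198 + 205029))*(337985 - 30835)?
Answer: 182919189550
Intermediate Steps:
(186310 + (204198 + 205029))*(337985 - 30835) = (186310 + 409227)*307150 = 595537*307150 = 182919189550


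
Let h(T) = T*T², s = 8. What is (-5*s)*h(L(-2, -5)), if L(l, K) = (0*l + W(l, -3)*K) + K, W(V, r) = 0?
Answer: 5000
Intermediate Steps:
L(l, K) = K (L(l, K) = (0*l + 0*K) + K = (0 + 0) + K = 0 + K = K)
h(T) = T³
(-5*s)*h(L(-2, -5)) = -5*8*(-5)³ = -40*(-125) = 5000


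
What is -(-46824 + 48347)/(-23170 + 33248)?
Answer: -1523/10078 ≈ -0.15112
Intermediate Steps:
-(-46824 + 48347)/(-23170 + 33248) = -1523/10078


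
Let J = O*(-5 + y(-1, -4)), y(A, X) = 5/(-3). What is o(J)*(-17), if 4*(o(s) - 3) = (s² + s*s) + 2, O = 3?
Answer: -6919/2 ≈ -3459.5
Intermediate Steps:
y(A, X) = -5/3 (y(A, X) = 5*(-⅓) = -5/3)
J = -20 (J = 3*(-5 - 5/3) = 3*(-20/3) = -20)
o(s) = 7/2 + s²/2 (o(s) = 3 + ((s² + s*s) + 2)/4 = 3 + ((s² + s²) + 2)/4 = 3 + (2*s² + 2)/4 = 3 + (2 + 2*s²)/4 = 3 + (½ + s²/2) = 7/2 + s²/2)
o(J)*(-17) = (7/2 + (½)*(-20)²)*(-17) = (7/2 + (½)*400)*(-17) = (7/2 + 200)*(-17) = (407/2)*(-17) = -6919/2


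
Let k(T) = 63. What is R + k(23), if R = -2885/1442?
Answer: 87961/1442 ≈ 60.999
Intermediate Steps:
R = -2885/1442 (R = -2885*1/1442 = -2885/1442 ≈ -2.0007)
R + k(23) = -2885/1442 + 63 = 87961/1442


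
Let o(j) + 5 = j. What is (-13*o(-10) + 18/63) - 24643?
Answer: -171134/7 ≈ -24448.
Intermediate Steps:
o(j) = -5 + j
(-13*o(-10) + 18/63) - 24643 = (-13*(-5 - 10) + 18/63) - 24643 = (-13*(-15) + 18*(1/63)) - 24643 = (195 + 2/7) - 24643 = 1367/7 - 24643 = -171134/7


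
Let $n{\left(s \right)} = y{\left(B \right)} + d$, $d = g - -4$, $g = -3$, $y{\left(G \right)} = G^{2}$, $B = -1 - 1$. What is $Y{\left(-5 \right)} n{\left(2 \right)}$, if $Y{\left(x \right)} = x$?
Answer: $-25$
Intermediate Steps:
$B = -2$ ($B = -1 - 1 = -2$)
$d = 1$ ($d = -3 - -4 = -3 + 4 = 1$)
$n{\left(s \right)} = 5$ ($n{\left(s \right)} = \left(-2\right)^{2} + 1 = 4 + 1 = 5$)
$Y{\left(-5 \right)} n{\left(2 \right)} = \left(-5\right) 5 = -25$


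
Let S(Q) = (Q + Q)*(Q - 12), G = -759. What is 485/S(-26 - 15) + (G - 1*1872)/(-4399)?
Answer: 255997/360718 ≈ 0.70969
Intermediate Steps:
S(Q) = 2*Q*(-12 + Q) (S(Q) = (2*Q)*(-12 + Q) = 2*Q*(-12 + Q))
485/S(-26 - 15) + (G - 1*1872)/(-4399) = 485/((2*(-26 - 15)*(-12 + (-26 - 15)))) + (-759 - 1*1872)/(-4399) = 485/((2*(-41)*(-12 - 41))) + (-759 - 1872)*(-1/4399) = 485/((2*(-41)*(-53))) - 2631*(-1/4399) = 485/4346 + 2631/4399 = 255997/360718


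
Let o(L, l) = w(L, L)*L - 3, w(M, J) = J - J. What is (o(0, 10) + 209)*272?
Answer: 56032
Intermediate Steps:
w(M, J) = 0
o(L, l) = -3 (o(L, l) = 0*L - 3 = 0 - 3 = -3)
(o(0, 10) + 209)*272 = (-3 + 209)*272 = 206*272 = 56032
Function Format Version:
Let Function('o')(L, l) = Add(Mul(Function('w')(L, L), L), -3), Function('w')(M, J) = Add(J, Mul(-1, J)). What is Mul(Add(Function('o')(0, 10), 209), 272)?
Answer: 56032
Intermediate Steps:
Function('w')(M, J) = 0
Function('o')(L, l) = -3 (Function('o')(L, l) = Add(Mul(0, L), -3) = Add(0, -3) = -3)
Mul(Add(Function('o')(0, 10), 209), 272) = Mul(Add(-3, 209), 272) = Mul(206, 272) = 56032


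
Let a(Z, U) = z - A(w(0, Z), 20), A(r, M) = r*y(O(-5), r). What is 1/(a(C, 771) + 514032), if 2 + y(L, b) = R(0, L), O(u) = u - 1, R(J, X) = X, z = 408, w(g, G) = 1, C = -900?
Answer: 1/514448 ≈ 1.9438e-6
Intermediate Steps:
O(u) = -1 + u
y(L, b) = -2 + L
A(r, M) = -8*r (A(r, M) = r*(-2 + (-1 - 5)) = r*(-2 - 6) = r*(-8) = -8*r)
a(Z, U) = 416 (a(Z, U) = 408 - (-8) = 408 - 1*(-8) = 408 + 8 = 416)
1/(a(C, 771) + 514032) = 1/(416 + 514032) = 1/514448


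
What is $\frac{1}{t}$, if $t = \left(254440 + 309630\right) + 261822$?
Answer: $\frac{1}{825892} \approx 1.2108 \cdot 10^{-6}$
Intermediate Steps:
$t = 825892$ ($t = 564070 + 261822 = 825892$)
$\frac{1}{t} = \frac{1}{825892}$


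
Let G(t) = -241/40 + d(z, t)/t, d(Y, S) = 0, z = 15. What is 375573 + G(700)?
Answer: 15022679/40 ≈ 3.7557e+5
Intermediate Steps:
G(t) = -241/40 (G(t) = -241/40 + 0/t = -241*1/40 + 0 = -241/40 + 0 = -241/40)
375573 + G(700) = 375573 - 241/40 = 15022679/40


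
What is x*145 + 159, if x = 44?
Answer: 6539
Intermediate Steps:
x*145 + 159 = 44*145 + 159 = 6380 + 159 = 6539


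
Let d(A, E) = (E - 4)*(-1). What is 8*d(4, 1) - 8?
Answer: 16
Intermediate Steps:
d(A, E) = 4 - E (d(A, E) = (-4 + E)*(-1) = 4 - E)
8*d(4, 1) - 8 = 8*(4 - 1*1) - 8 = 8*(4 - 1) - 8 = 8*3 - 8 = 24 - 8 = 16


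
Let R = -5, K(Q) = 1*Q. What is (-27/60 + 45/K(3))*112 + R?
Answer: 8123/5 ≈ 1624.6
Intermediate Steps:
K(Q) = Q
(-27/60 + 45/K(3))*112 + R = (-27/60 + 45/3)*112 - 5 = (-27*1/60 + 45*(1/3))*112 - 5 = (-9/20 + 15)*112 - 5 = (291/20)*112 - 5 = 8148/5 - 5 = 8123/5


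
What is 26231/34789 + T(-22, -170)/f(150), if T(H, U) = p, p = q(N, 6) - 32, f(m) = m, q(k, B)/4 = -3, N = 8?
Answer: 1201967/2609175 ≈ 0.46067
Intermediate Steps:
q(k, B) = -12 (q(k, B) = 4*(-3) = -12)
p = -44 (p = -12 - 32 = -44)
T(H, U) = -44
26231/34789 + T(-22, -170)/f(150) = 26231/34789 - 44/150 = 26231*(1/34789) - 44*1/150 = 26231/34789 - 22/75 = 1201967/2609175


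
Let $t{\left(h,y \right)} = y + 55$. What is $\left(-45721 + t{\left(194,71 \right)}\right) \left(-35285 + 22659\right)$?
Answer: $575682470$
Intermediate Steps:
$t{\left(h,y \right)} = 55 + y$
$\left(-45721 + t{\left(194,71 \right)}\right) \left(-35285 + 22659\right) = \left(-45721 + \left(55 + 71\right)\right) \left(-35285 + 22659\right) = \left(-45721 + 126\right) \left(-12626\right) = \left(-45595\right) \left(-12626\right) = 575682470$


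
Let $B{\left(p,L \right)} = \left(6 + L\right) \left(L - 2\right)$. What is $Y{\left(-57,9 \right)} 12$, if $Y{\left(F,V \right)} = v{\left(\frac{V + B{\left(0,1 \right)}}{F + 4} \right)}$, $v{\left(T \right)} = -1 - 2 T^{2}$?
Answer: $- \frac{33804}{2809} \approx -12.034$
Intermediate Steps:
$B{\left(p,L \right)} = \left(-2 + L\right) \left(6 + L\right)$ ($B{\left(p,L \right)} = \left(6 + L\right) \left(-2 + L\right) = \left(-2 + L\right) \left(6 + L\right)$)
$Y{\left(F,V \right)} = -1 - \frac{2 \left(-7 + V\right)^{2}}{\left(4 + F\right)^{2}}$ ($Y{\left(F,V \right)} = -1 - 2 \left(\frac{V + \left(-12 + 1^{2} + 4 \cdot 1\right)}{F + 4}\right)^{2} = -1 - 2 \left(\frac{V + \left(-12 + 1 + 4\right)}{4 + F}\right)^{2} = -1 - 2 \left(\frac{V - 7}{4 + F}\right)^{2} = -1 - 2 \left(\frac{-7 + V}{4 + F}\right)^{2} = -1 - 2 \frac{\left(-7 + V\right)^{2}}{\left(4 + F\right)^{2}} = -1 - \frac{2 \left(-7 + V\right)^{2}}{\left(4 + F\right)^{2}}$)
$Y{\left(-57,9 \right)} 12 = \left(-1 - \frac{2 \left(-7 + 9\right)^{2}}{\left(4 - 57\right)^{2}}\right) 12 = \left(-1 - \frac{2 \cdot 2^{2}}{2809}\right) 12 = \left(-1 - 8 \cdot \frac{1}{2809}\right) 12 = \left(-1 - \frac{8}{2809}\right) 12 = \left(- \frac{2817}{2809}\right) 12 = - \frac{33804}{2809}$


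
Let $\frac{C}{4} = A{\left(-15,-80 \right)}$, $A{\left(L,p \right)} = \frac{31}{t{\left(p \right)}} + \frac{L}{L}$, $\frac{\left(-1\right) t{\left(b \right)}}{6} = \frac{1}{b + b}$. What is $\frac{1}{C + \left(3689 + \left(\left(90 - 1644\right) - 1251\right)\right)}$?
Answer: $\frac{3}{12584} \approx 0.0002384$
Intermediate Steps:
$t{\left(b \right)} = - \frac{3}{b}$ ($t{\left(b \right)} = - \frac{6}{b + b} = - \frac{6}{2 b} = - 6 \frac{1}{2 b} = - \frac{3}{b}$)
$A{\left(L,p \right)} = 1 - \frac{31 p}{3}$ ($A{\left(L,p \right)} = \frac{31}{\left(-3\right) \frac{1}{p}} + \frac{L}{L} = 31 \left(- \frac{p}{3}\right) + 1 = - \frac{31 p}{3} + 1 = 1 - \frac{31 p}{3}$)
$C = \frac{9932}{3}$ ($C = 4 \left(1 - - \frac{2480}{3}\right) = 4 \left(1 + \frac{2480}{3}\right) = 4 \cdot \frac{2483}{3} = \frac{9932}{3} \approx 3310.7$)
$\frac{1}{C + \left(3689 + \left(\left(90 - 1644\right) - 1251\right)\right)} = \frac{1}{\frac{9932}{3} + \left(3689 + \left(\left(90 - 1644\right) - 1251\right)\right)} = \frac{1}{\frac{9932}{3} + \left(3689 - 2805\right)} = \frac{1}{\frac{9932}{3} + 884} = \frac{1}{\frac{12584}{3}} = \frac{3}{12584}$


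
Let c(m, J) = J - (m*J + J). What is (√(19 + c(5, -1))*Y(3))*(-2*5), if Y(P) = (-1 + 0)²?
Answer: -20*√6 ≈ -48.990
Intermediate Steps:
c(m, J) = -J*m (c(m, J) = J - (J*m + J) = J - (J + J*m) = J + (-J - J*m) = -J*m)
Y(P) = 1 (Y(P) = (-1)² = 1)
(√(19 + c(5, -1))*Y(3))*(-2*5) = (√(19 - 1*(-1)*5)*1)*(-2*5) = (√(19 + 5)*1)*(-10) = (√24*1)*(-10) = ((2*√6)*1)*(-10) = (2*√6)*(-10) = -20*√6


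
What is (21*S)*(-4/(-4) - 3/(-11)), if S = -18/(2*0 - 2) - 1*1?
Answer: 2352/11 ≈ 213.82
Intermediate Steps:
S = 8 (S = -18/(0 - 2) - 1 = -18/(-2) - 1 = -18*(-1/2) - 1 = 9 - 1 = 8)
(21*S)*(-4/(-4) - 3/(-11)) = (21*8)*(-4/(-4) - 3/(-11)) = 168*(-4*(-1/4) - 3*(-1/11)) = 168*(1 + 3/11) = 168*(14/11) = 2352/11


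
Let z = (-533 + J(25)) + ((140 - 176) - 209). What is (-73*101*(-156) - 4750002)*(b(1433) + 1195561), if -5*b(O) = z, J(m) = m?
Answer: -21521696788212/5 ≈ -4.3043e+12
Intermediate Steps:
z = -753 (z = (-533 + 25) + ((140 - 176) - 209) = -508 + (-36 - 209) = -508 - 245 = -753)
b(O) = 753/5 (b(O) = -⅕*(-753) = 753/5)
(-73*101*(-156) - 4750002)*(b(1433) + 1195561) = (-73*101*(-156) - 4750002)*(753/5 + 1195561) = (-7373*(-156) - 4750002)*(5978558/5) = (1150188 - 4750002)*(5978558/5) = -3599814*5978558/5 = -21521696788212/5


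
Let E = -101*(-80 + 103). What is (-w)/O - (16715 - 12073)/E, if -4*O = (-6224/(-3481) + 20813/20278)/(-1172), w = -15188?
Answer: 11675260451619449066/461487934975 ≈ 2.5299e+7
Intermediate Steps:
E = -2323 (E = -101*23 = -2323)
O = 198660325/330915221984 (O = -(-6224/(-3481) + 20813/20278)/(4*(-1172)) = -(-6224*(-1/3481) + 20813*(1/20278))*(-1)/(4*1172) = -(6224/3481 + 20813/20278)*(-1)/(4*1172) = -198660325*(-1)/(282350872*1172) = -¼*(-198660325/82728805496) = 198660325/330915221984 ≈ 0.00060034)
(-w)/O - (16715 - 12073)/E = (-1*(-15188))/(198660325/330915221984) - (16715 - 12073)/(-2323) = 15188*(330915221984/198660325) - 4642*(-1)/2323 = 5025940391492992/198660325 - 1*(-4642/2323) = 5025940391492992/198660325 + 4642/2323 = 11675260451619449066/461487934975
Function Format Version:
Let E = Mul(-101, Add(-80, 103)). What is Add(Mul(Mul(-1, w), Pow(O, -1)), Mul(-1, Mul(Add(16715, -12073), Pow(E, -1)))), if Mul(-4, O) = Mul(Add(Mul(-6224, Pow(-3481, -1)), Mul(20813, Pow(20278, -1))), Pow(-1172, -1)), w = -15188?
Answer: Rational(11675260451619449066, 461487934975) ≈ 2.5299e+7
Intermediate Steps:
E = -2323 (E = Mul(-101, 23) = -2323)
O = Rational(198660325, 330915221984) (O = Mul(Rational(-1, 4), Mul(Add(Mul(-6224, Pow(-3481, -1)), Mul(20813, Pow(20278, -1))), Pow(-1172, -1))) = Mul(Rational(-1, 4), Mul(Add(Mul(-6224, Rational(-1, 3481)), Mul(20813, Rational(1, 20278))), Rational(-1, 1172))) = Mul(Rational(-1, 4), Mul(Add(Rational(6224, 3481), Rational(20813, 20278)), Rational(-1, 1172))) = Mul(Rational(-1, 4), Mul(Rational(198660325, 70587718), Rational(-1, 1172))) = Mul(Rational(-1, 4), Rational(-198660325, 82728805496)) = Rational(198660325, 330915221984) ≈ 0.00060034)
Add(Mul(Mul(-1, w), Pow(O, -1)), Mul(-1, Mul(Add(16715, -12073), Pow(E, -1)))) = Add(Mul(Mul(-1, -15188), Pow(Rational(198660325, 330915221984), -1)), Mul(-1, Mul(Add(16715, -12073), Pow(-2323, -1)))) = Add(Mul(15188, Rational(330915221984, 198660325)), Mul(-1, Mul(4642, Rational(-1, 2323)))) = Add(Rational(5025940391492992, 198660325), Mul(-1, Rational(-4642, 2323))) = Add(Rational(5025940391492992, 198660325), Rational(4642, 2323)) = Rational(11675260451619449066, 461487934975)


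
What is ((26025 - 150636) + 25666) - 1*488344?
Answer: -587289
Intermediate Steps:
((26025 - 150636) + 25666) - 1*488344 = (-124611 + 25666) - 488344 = -98945 - 488344 = -587289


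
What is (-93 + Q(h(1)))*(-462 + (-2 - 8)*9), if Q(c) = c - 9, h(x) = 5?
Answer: 53544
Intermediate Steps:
Q(c) = -9 + c
(-93 + Q(h(1)))*(-462 + (-2 - 8)*9) = (-93 + (-9 + 5))*(-462 + (-2 - 8)*9) = (-93 - 4)*(-462 - 10*9) = -97*(-462 - 90) = -97*(-552) = 53544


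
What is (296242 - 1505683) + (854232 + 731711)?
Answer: 376502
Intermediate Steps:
(296242 - 1505683) + (854232 + 731711) = -1209441 + 1585943 = 376502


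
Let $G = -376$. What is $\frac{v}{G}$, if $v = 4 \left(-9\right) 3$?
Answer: $\frac{27}{94} \approx 0.28723$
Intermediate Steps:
$v = -108$ ($v = \left(-36\right) 3 = -108$)
$\frac{v}{G} = - \frac{108}{-376} = \left(-108\right) \left(- \frac{1}{376}\right) = \frac{27}{94}$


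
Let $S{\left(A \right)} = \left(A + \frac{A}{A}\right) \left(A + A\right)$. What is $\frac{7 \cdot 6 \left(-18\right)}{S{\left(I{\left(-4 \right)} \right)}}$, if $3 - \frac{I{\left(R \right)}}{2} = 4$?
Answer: $-189$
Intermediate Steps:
$I{\left(R \right)} = -2$ ($I{\left(R \right)} = 6 - 8 = -2$)
$S{\left(A \right)} = 2 A \left(1 + A\right)$ ($S{\left(A \right)} = \left(A + 1\right) 2 A = \left(1 + A\right) 2 A = 2 A \left(1 + A\right)$)
$\frac{7 \cdot 6 \left(-18\right)}{S{\left(I{\left(-4 \right)} \right)}} = \frac{7 \cdot 6 \left(-18\right)}{2 \left(-2\right) \left(1 - 2\right)} = \frac{42 \left(-18\right)}{2 \left(-2\right) \left(-1\right)} = - \frac{756}{4} = \left(-756\right) \frac{1}{4} = -189$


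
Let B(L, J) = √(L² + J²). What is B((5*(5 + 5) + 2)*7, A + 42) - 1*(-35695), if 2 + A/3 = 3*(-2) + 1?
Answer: 35695 + 7*√2713 ≈ 36060.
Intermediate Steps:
A = -21 (A = -6 + 3*(3*(-2) + 1) = -6 + 3*(-6 + 1) = -6 + 3*(-5) = -6 - 15 = -21)
B(L, J) = √(J² + L²)
B((5*(5 + 5) + 2)*7, A + 42) - 1*(-35695) = √((-21 + 42)² + ((5*(5 + 5) + 2)*7)²) - 1*(-35695) = √(21² + ((5*10 + 2)*7)²) + 35695 = √(441 + ((50 + 2)*7)²) + 35695 = √(441 + (52*7)²) + 35695 = √(441 + 364²) + 35695 = √(441 + 132496) + 35695 = √132937 + 35695 = 7*√2713 + 35695 = 35695 + 7*√2713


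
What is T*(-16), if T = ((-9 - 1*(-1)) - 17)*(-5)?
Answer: -2000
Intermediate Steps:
T = 125 (T = ((-9 + 1) - 17)*(-5) = (-8 - 17)*(-5) = -25*(-5) = 125)
T*(-16) = 125*(-16) = -2000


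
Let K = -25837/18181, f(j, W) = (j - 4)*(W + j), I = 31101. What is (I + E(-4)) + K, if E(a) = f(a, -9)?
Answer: 567312268/18181 ≈ 31204.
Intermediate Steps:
f(j, W) = (-4 + j)*(W + j)
K = -25837/18181 (K = -25837*1/18181 = -25837/18181 ≈ -1.4211)
E(a) = 36 + a² - 13*a (E(a) = a² - 4*(-9) - 4*a - 9*a = a² + 36 - 4*a - 9*a = 36 + a² - 13*a)
(I + E(-4)) + K = (31101 + (36 + (-4)² - 13*(-4))) - 25837/18181 = (31101 + (36 + 16 + 52)) - 25837/18181 = (31101 + 104) - 25837/18181 = 31205 - 25837/18181 = 567312268/18181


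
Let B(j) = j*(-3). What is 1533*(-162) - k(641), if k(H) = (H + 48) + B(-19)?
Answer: -249092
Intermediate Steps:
B(j) = -3*j
k(H) = 105 + H (k(H) = (H + 48) - 3*(-19) = (48 + H) + 57 = 105 + H)
1533*(-162) - k(641) = 1533*(-162) - (105 + 641) = -248346 - 1*746 = -248346 - 746 = -249092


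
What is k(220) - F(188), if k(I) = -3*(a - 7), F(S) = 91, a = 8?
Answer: -94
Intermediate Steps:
k(I) = -3 (k(I) = -3*(8 - 7) = -3*1 = -3)
k(220) - F(188) = -3 - 1*91 = -3 - 91 = -94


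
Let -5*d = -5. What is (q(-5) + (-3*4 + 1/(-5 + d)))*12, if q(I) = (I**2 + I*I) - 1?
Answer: 441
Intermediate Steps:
d = 1 (d = -1/5*(-5) = 1)
q(I) = -1 + 2*I**2 (q(I) = (I**2 + I**2) - 1 = 2*I**2 - 1 = -1 + 2*I**2)
(q(-5) + (-3*4 + 1/(-5 + d)))*12 = ((-1 + 2*(-5)**2) + (-3*4 + 1/(-5 + 1)))*12 = ((-1 + 2*25) + (-12 + 1/(-4)))*12 = ((-1 + 50) + (-12 - 1/4))*12 = (49 - 49/4)*12 = (147/4)*12 = 441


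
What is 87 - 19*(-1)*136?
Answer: 2671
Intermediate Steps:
87 - 19*(-1)*136 = 87 + 19*136 = 87 + 2584 = 2671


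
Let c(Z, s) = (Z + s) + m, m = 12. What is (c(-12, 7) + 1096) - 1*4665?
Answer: -3562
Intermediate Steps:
c(Z, s) = 12 + Z + s (c(Z, s) = (Z + s) + 12 = 12 + Z + s)
(c(-12, 7) + 1096) - 1*4665 = ((12 - 12 + 7) + 1096) - 1*4665 = (7 + 1096) - 4665 = 1103 - 4665 = -3562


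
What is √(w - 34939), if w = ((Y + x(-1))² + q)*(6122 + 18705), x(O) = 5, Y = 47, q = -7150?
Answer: I*√110415781 ≈ 10508.0*I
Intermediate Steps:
w = -110380842 (w = ((47 + 5)² - 7150)*(6122 + 18705) = (52² - 7150)*24827 = (2704 - 7150)*24827 = -4446*24827 = -110380842)
√(w - 34939) = √(-110380842 - 34939) = √(-110415781) = I*√110415781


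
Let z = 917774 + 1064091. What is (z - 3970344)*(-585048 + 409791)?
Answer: 348494864103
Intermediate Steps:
z = 1981865
(z - 3970344)*(-585048 + 409791) = (1981865 - 3970344)*(-585048 + 409791) = -1988479*(-175257) = 348494864103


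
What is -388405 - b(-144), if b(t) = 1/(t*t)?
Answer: -8053966081/20736 ≈ -3.8841e+5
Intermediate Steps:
b(t) = t⁻²
-388405 - b(-144) = -388405 - 1/(-144)² = -388405 - 1*1/20736 = -388405 - 1/20736 = -8053966081/20736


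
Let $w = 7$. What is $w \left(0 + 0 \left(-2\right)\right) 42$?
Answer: $0$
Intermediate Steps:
$w \left(0 + 0 \left(-2\right)\right) 42 = 7 \left(0 + 0 \left(-2\right)\right) 42 = 7 \left(0 + 0\right) 42 = 7 \cdot 0 \cdot 42 = 0 \cdot 42 = 0$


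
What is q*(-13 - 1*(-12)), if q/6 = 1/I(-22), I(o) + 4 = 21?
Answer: -6/17 ≈ -0.35294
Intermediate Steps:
I(o) = 17 (I(o) = -4 + 21 = 17)
q = 6/17 ≈ 0.35294
q*(-13 - 1*(-12)) = 6*(-13 - 1*(-12))/17 = 6*(-13 + 12)/17 = (6/17)*(-1) = -6/17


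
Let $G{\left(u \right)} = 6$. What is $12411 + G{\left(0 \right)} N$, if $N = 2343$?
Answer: $26469$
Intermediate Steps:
$12411 + G{\left(0 \right)} N = 12411 + 6 \cdot 2343 = 12411 + 14058 = 26469$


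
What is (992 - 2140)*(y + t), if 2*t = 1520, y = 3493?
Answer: -4882444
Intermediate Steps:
t = 760 (t = (½)*1520 = 760)
(992 - 2140)*(y + t) = (992 - 2140)*(3493 + 760) = -1148*4253 = -4882444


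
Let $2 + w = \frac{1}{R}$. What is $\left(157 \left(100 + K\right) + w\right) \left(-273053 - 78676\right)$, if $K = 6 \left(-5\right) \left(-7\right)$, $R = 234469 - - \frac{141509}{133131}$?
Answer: $- \frac{534340719487264238955}{31215233948} \approx -1.7118 \cdot 10^{10}$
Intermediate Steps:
$R = \frac{31215233948}{133131}$ ($R = 234469 - \left(-141509\right) \frac{1}{133131} = 234469 - - \frac{141509}{133131} = 234469 + \frac{141509}{133131} = \frac{31215233948}{133131} \approx 2.3447 \cdot 10^{5}$)
$K = 210$ ($K = \left(-30\right) \left(-7\right) = 210$)
$w = - \frac{62430334765}{31215233948}$ ($w = -2 + \frac{1}{\frac{31215233948}{133131}} = -2 + \frac{133131}{31215233948} = - \frac{62430334765}{31215233948} \approx -2.0$)
$\left(157 \left(100 + K\right) + w\right) \left(-273053 - 78676\right) = \left(157 \left(100 + 210\right) - \frac{62430334765}{31215233948}\right) \left(-273053 - 78676\right) = \left(157 \cdot 310 - \frac{62430334765}{31215233948}\right) \left(-351729\right) = \left(48670 - \frac{62430334765}{31215233948}\right) \left(-351729\right) = \frac{1519183005914395}{31215233948} \left(-351729\right) = - \frac{534340719487264238955}{31215233948}$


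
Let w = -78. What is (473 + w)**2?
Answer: 156025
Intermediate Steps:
(473 + w)**2 = (473 - 78)**2 = 395**2 = 156025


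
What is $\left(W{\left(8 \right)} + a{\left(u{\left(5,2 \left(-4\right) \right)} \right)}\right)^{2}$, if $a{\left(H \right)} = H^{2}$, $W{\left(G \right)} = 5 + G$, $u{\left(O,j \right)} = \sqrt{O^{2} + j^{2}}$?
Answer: $10404$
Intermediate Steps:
$\left(W{\left(8 \right)} + a{\left(u{\left(5,2 \left(-4\right) \right)} \right)}\right)^{2} = \left(\left(5 + 8\right) + \left(\sqrt{5^{2} + \left(2 \left(-4\right)\right)^{2}}\right)^{2}\right)^{2} = \left(13 + \left(\sqrt{25 + \left(-8\right)^{2}}\right)^{2}\right)^{2} = \left(13 + \left(\sqrt{25 + 64}\right)^{2}\right)^{2} = \left(13 + \left(\sqrt{89}\right)^{2}\right)^{2} = \left(13 + 89\right)^{2} = 102^{2} = 10404$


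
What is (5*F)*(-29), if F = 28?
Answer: -4060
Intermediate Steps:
(5*F)*(-29) = (5*28)*(-29) = 140*(-29) = -4060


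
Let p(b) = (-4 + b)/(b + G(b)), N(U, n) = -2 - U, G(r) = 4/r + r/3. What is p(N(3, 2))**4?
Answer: 332150625/157351936 ≈ 2.1109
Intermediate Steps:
G(r) = 4/r + r/3 (G(r) = 4/r + r*(1/3) = 4/r + r/3)
p(b) = (-4 + b)/(4/b + 4*b/3) (p(b) = (-4 + b)/(b + (4/b + b/3)) = (-4 + b)/(4/b + 4*b/3))
p(N(3, 2))**4 = (3*(-2 - 1*3)*(-4 + (-2 - 1*3))/(4*(3 + (-2 - 1*3)**2)))**4 = (3*(-2 - 3)*(-4 + (-2 - 3))/(4*(3 + (-2 - 3)**2)))**4 = ((3/4)*(-5)*(-4 - 5)/(3 + (-5)**2))**4 = ((3/4)*(-5)*(-9)/(3 + 25))**4 = ((3/4)*(-5)*(-9)/28)**4 = ((3/4)*(-5)*(1/28)*(-9))**4 = (135/112)**4 = 332150625/157351936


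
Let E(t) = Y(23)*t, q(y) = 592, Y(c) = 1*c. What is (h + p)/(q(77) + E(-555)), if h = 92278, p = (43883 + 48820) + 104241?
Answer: -289222/12173 ≈ -23.759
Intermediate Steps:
Y(c) = c
E(t) = 23*t
p = 196944 (p = 92703 + 104241 = 196944)
(h + p)/(q(77) + E(-555)) = (92278 + 196944)/(592 + 23*(-555)) = 289222/(592 - 12765) = 289222/(-12173) = 289222*(-1/12173) = -289222/12173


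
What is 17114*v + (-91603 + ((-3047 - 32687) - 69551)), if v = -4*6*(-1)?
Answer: 213848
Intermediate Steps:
v = 24 (v = -24*(-1) = 24)
17114*v + (-91603 + ((-3047 - 32687) - 69551)) = 17114*24 + (-91603 + ((-3047 - 32687) - 69551)) = 410736 + (-91603 + (-35734 - 69551)) = 410736 + (-91603 - 105285) = 410736 - 196888 = 213848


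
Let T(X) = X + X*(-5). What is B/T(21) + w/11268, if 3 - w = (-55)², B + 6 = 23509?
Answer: -22090471/78876 ≈ -280.07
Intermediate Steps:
B = 23503 (B = -6 + 23509 = 23503)
T(X) = -4*X (T(X) = X - 5*X = -4*X)
w = -3022 (w = 3 - 1*(-55)² = 3 - 1*3025 = 3 - 3025 = -3022)
B/T(21) + w/11268 = 23503/((-4*21)) - 3022/11268 = 23503/(-84) - 3022*1/11268 = 23503*(-1/84) - 1511/5634 = -23503/84 - 1511/5634 = -22090471/78876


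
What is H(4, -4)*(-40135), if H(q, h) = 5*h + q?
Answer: 642160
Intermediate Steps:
H(q, h) = q + 5*h
H(4, -4)*(-40135) = (4 + 5*(-4))*(-40135) = (4 - 20)*(-40135) = -16*(-40135) = 642160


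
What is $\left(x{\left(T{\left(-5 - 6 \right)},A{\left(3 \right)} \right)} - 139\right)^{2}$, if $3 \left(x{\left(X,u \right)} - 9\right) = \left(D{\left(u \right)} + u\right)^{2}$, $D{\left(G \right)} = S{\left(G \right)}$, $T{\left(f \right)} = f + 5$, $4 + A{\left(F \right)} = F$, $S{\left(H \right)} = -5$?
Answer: $13924$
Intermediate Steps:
$A{\left(F \right)} = -4 + F$
$T{\left(f \right)} = 5 + f$
$D{\left(G \right)} = -5$
$x{\left(X,u \right)} = 9 + \frac{\left(-5 + u\right)^{2}}{3}$
$\left(x{\left(T{\left(-5 - 6 \right)},A{\left(3 \right)} \right)} - 139\right)^{2} = \left(\left(9 + \frac{\left(-5 + \left(-4 + 3\right)\right)^{2}}{3}\right) - 139\right)^{2} = \left(\left(9 + \frac{\left(-5 - 1\right)^{2}}{3}\right) - 139\right)^{2} = \left(\left(9 + \frac{\left(-6\right)^{2}}{3}\right) - 139\right)^{2} = \left(\left(9 + \frac{1}{3} \cdot 36\right) - 139\right)^{2} = \left(\left(9 + 12\right) - 139\right)^{2} = \left(21 - 139\right)^{2} = \left(-118\right)^{2} = 13924$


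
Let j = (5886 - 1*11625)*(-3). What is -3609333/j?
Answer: -401037/1913 ≈ -209.64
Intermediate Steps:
j = 17217 (j = (5886 - 11625)*(-3) = -5739*(-3) = 17217)
-3609333/j = -3609333/17217 = -3609333*1/17217 = -401037/1913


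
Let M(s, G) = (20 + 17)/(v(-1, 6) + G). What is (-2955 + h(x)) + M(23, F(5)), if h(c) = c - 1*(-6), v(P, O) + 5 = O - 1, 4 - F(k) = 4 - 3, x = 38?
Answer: -8696/3 ≈ -2898.7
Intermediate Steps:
F(k) = 3 (F(k) = 4 - (4 - 3) = 4 - 1*1 = 4 - 1 = 3)
v(P, O) = -6 + O (v(P, O) = -5 + (O - 1) = -5 + (-1 + O) = -6 + O)
h(c) = 6 + c (h(c) = c + 6 = 6 + c)
M(s, G) = 37/G (M(s, G) = (20 + 17)/((-6 + 6) + G) = 37/(0 + G) = 37/G)
(-2955 + h(x)) + M(23, F(5)) = (-2955 + (6 + 38)) + 37/3 = (-2955 + 44) + 37*(⅓) = -2911 + 37/3 = -8696/3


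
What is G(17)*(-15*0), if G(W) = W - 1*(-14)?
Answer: 0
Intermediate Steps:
G(W) = 14 + W (G(W) = W + 14 = 14 + W)
G(17)*(-15*0) = (14 + 17)*(-15*0) = 31*(-5*0) = 31*0 = 0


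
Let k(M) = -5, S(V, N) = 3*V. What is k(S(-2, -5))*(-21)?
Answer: 105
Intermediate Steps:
k(S(-2, -5))*(-21) = -5*(-21) = 105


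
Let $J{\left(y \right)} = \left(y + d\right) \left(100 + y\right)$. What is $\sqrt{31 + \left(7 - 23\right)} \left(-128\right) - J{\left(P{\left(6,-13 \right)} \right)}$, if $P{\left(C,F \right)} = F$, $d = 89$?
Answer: $-6612 - 128 \sqrt{15} \approx -7107.7$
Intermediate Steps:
$J{\left(y \right)} = \left(89 + y\right) \left(100 + y\right)$ ($J{\left(y \right)} = \left(y + 89\right) \left(100 + y\right) = \left(89 + y\right) \left(100 + y\right)$)
$\sqrt{31 + \left(7 - 23\right)} \left(-128\right) - J{\left(P{\left(6,-13 \right)} \right)} = \sqrt{31 + \left(7 - 23\right)} \left(-128\right) - \left(8900 + \left(-13\right)^{2} + 189 \left(-13\right)\right) = \sqrt{31 + \left(7 - 23\right)} \left(-128\right) - \left(8900 + 169 - 2457\right) = \sqrt{31 - 16} \left(-128\right) - 6612 = \sqrt{15} \left(-128\right) - 6612 = - 128 \sqrt{15} - 6612 = -6612 - 128 \sqrt{15}$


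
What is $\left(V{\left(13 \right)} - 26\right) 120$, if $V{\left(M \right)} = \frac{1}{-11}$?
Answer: $- \frac{34440}{11} \approx -3130.9$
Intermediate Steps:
$V{\left(M \right)} = - \frac{1}{11}$
$\left(V{\left(13 \right)} - 26\right) 120 = \left(- \frac{1}{11} - 26\right) 120 = \left(- \frac{287}{11}\right) 120 = - \frac{34440}{11}$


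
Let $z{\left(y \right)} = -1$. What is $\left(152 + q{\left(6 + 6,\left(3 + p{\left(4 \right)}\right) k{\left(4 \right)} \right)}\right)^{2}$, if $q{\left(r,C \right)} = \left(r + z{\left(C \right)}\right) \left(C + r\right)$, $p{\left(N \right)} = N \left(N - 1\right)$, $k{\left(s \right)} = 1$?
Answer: $201601$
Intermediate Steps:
$p{\left(N \right)} = N \left(-1 + N\right)$
$q{\left(r,C \right)} = \left(-1 + r\right) \left(C + r\right)$ ($q{\left(r,C \right)} = \left(r - 1\right) \left(C + r\right) = \left(-1 + r\right) \left(C + r\right)$)
$\left(152 + q{\left(6 + 6,\left(3 + p{\left(4 \right)}\right) k{\left(4 \right)} \right)}\right)^{2} = \left(152 - \left(12 - \left(6 + 6\right)^{2} + \left(3 + 4 \left(-1 + 4\right)\right) 1 - \left(3 + 4 \left(-1 + 4\right)\right) 1 \left(6 + 6\right)\right)\right)^{2} = \left(152 - \left(12 - 144 + \left(3 + 4 \cdot 3\right) 1 - \left(3 + 4 \cdot 3\right) 1 \cdot 12\right)\right)^{2} = \left(152 + \left(144 - \left(3 + 12\right) 1 - 12 + \left(3 + 12\right) 1 \cdot 12\right)\right)^{2} = \left(152 + \left(144 - 15 \cdot 1 - 12 + 15 \cdot 1 \cdot 12\right)\right)^{2} = \left(152 + \left(144 - 15 - 12 + 15 \cdot 12\right)\right)^{2} = \left(152 + \left(144 - 15 - 12 + 180\right)\right)^{2} = \left(152 + 297\right)^{2} = 449^{2} = 201601$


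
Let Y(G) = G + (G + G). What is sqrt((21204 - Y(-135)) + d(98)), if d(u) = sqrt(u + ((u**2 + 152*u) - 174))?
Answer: sqrt(21609 + 2*sqrt(6106)) ≈ 147.53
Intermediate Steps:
Y(G) = 3*G (Y(G) = G + 2*G = 3*G)
d(u) = sqrt(-174 + u**2 + 153*u) (d(u) = sqrt(u + (-174 + u**2 + 152*u)) = sqrt(-174 + u**2 + 153*u))
sqrt((21204 - Y(-135)) + d(98)) = sqrt((21204 - 3*(-135)) + sqrt(-174 + 98**2 + 153*98)) = sqrt((21204 - 1*(-405)) + sqrt(-174 + 9604 + 14994)) = sqrt((21204 + 405) + sqrt(24424)) = sqrt(21609 + 2*sqrt(6106))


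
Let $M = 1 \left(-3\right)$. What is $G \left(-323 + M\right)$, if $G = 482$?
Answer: $-157132$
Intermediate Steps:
$M = -3$
$G \left(-323 + M\right) = 482 \left(-323 - 3\right) = 482 \left(-326\right) = -157132$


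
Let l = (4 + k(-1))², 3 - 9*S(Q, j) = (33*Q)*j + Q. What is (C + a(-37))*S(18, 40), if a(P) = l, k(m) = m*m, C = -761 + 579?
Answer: 1244225/3 ≈ 4.1474e+5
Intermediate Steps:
C = -182
k(m) = m²
S(Q, j) = ⅓ - Q/9 - 11*Q*j/3 (S(Q, j) = ⅓ - ((33*Q)*j + Q)/9 = ⅓ - (33*Q*j + Q)/9 = ⅓ - (Q + 33*Q*j)/9 = ⅓ + (-Q/9 - 11*Q*j/3) = ⅓ - Q/9 - 11*Q*j/3)
l = 25 (l = (4 + (-1)²)² = (4 + 1)² = 5² = 25)
a(P) = 25
(C + a(-37))*S(18, 40) = (-182 + 25)*(⅓ - ⅑*18 - 11/3*18*40) = -157*(⅓ - 2 - 2640) = -157*(-7925/3) = 1244225/3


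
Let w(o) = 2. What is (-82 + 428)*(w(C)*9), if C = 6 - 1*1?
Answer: 6228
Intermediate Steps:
C = 5 (C = 6 - 1 = 5)
(-82 + 428)*(w(C)*9) = (-82 + 428)*(2*9) = 346*18 = 6228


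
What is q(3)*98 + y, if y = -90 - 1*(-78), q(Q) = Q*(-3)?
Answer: -894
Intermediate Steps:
q(Q) = -3*Q
y = -12 (y = -90 + 78 = -12)
q(3)*98 + y = -3*3*98 - 12 = -9*98 - 12 = -882 - 12 = -894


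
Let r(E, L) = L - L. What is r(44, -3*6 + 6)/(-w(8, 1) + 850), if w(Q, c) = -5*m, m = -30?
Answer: 0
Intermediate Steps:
w(Q, c) = 150 (w(Q, c) = -5*(-30) = 150)
r(E, L) = 0
r(44, -3*6 + 6)/(-w(8, 1) + 850) = 0/(-1*150 + 850) = 0/(-150 + 850) = 0/700 = 0*(1/700) = 0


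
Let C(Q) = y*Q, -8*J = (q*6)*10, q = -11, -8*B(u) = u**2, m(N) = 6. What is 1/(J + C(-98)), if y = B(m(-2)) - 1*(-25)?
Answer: -2/3853 ≈ -0.00051908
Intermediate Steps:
B(u) = -u**2/8
y = 41/2 (y = -1/8*6**2 - 1*(-25) = -1/8*36 + 25 = -9/2 + 25 = 41/2 ≈ 20.500)
J = 165/2 (J = -(-11*6)*10/8 = -(-33)*10/4 = -1/8*(-660) = 165/2 ≈ 82.500)
C(Q) = 41*Q/2
1/(J + C(-98)) = 1/(165/2 + (41/2)*(-98)) = 1/(165/2 - 2009) = 1/(-3853/2) = -2/3853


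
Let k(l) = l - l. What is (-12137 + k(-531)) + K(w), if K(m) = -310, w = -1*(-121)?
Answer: -12447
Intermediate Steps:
w = 121
k(l) = 0
(-12137 + k(-531)) + K(w) = (-12137 + 0) - 310 = -12137 - 310 = -12447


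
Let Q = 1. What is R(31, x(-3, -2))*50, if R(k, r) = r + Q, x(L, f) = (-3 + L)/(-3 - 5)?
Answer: 175/2 ≈ 87.500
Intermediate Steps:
x(L, f) = 3/8 - L/8 (x(L, f) = (-3 + L)/(-8) = (-3 + L)*(-⅛) = 3/8 - L/8)
R(k, r) = 1 + r (R(k, r) = r + 1 = 1 + r)
R(31, x(-3, -2))*50 = (1 + (3/8 - ⅛*(-3)))*50 = (1 + (3/8 + 3/8))*50 = (1 + ¾)*50 = (7/4)*50 = 175/2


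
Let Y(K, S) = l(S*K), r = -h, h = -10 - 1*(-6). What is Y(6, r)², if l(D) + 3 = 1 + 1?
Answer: 1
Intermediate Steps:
h = -4 (h = -10 + 6 = -4)
r = 4 (r = -1*(-4) = 4)
l(D) = -1 (l(D) = -3 + (1 + 1) = -3 + 2 = -1)
Y(K, S) = -1
Y(6, r)² = (-1)² = 1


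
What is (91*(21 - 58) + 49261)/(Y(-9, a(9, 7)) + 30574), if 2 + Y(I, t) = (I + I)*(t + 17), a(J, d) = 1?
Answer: 22947/15124 ≈ 1.5173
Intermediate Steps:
Y(I, t) = -2 + 2*I*(17 + t) (Y(I, t) = -2 + (I + I)*(t + 17) = -2 + (2*I)*(17 + t) = -2 + 2*I*(17 + t))
(91*(21 - 58) + 49261)/(Y(-9, a(9, 7)) + 30574) = (91*(21 - 58) + 49261)/((-2 + 34*(-9) + 2*(-9)*1) + 30574) = (91*(-37) + 49261)/((-2 - 306 - 18) + 30574) = (-3367 + 49261)/(-326 + 30574) = 45894/30248 = 45894*(1/30248) = 22947/15124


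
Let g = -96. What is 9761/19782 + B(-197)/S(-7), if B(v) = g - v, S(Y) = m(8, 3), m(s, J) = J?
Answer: 675755/19782 ≈ 34.160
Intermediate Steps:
S(Y) = 3
B(v) = -96 - v
9761/19782 + B(-197)/S(-7) = 9761/19782 + (-96 - 1*(-197))/3 = 9761*(1/19782) + (-96 + 197)*(⅓) = 9761/19782 + 101*(⅓) = 9761/19782 + 101/3 = 675755/19782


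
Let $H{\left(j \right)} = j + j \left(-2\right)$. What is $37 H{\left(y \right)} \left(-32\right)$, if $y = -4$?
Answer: $-4736$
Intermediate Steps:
$H{\left(j \right)} = - j$ ($H{\left(j \right)} = j - 2 j = - j$)
$37 H{\left(y \right)} \left(-32\right) = 37 \left(\left(-1\right) \left(-4\right)\right) \left(-32\right) = 37 \cdot 4 \left(-32\right) = 148 \left(-32\right) = -4736$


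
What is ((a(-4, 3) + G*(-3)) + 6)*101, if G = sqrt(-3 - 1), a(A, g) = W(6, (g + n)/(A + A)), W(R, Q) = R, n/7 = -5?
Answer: 1212 - 606*I ≈ 1212.0 - 606.0*I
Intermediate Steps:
n = -35 (n = 7*(-5) = -35)
a(A, g) = 6
G = 2*I (G = sqrt(-4) = 2*I ≈ 2.0*I)
((a(-4, 3) + G*(-3)) + 6)*101 = ((6 + (2*I)*(-3)) + 6)*101 = ((6 - 6*I) + 6)*101 = (12 - 6*I)*101 = 1212 - 606*I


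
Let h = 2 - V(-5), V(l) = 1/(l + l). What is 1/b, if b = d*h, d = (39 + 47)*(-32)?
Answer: -5/28896 ≈ -0.00017303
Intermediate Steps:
V(l) = 1/(2*l)
h = 21/10 (h = 2 - 1/(2*(-5)) = 2 - (-1)/(2*5) = 2 - 1*(-⅒) = 2 + ⅒ = 21/10 ≈ 2.1000)
d = -2752 (d = 86*(-32) = -2752)
b = -28896/5 (b = -2752*21/10 = -28896/5 ≈ -5779.2)
1/b = 1/(-28896/5) = -5/28896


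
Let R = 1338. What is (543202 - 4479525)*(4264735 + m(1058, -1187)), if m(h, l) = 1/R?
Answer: -22461507044000213/1338 ≈ -1.6787e+13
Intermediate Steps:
m(h, l) = 1/1338
(543202 - 4479525)*(4264735 + m(1058, -1187)) = (543202 - 4479525)*(4264735 + 1/1338) = -3936323*5706215431/1338 = -22461507044000213/1338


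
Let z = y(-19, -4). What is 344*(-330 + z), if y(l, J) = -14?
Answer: -118336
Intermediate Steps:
z = -14
344*(-330 + z) = 344*(-330 - 14) = 344*(-344) = -118336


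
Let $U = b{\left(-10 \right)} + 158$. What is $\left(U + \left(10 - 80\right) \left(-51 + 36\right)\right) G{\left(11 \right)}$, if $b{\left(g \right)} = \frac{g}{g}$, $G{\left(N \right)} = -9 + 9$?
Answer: $0$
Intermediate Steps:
$G{\left(N \right)} = 0$
$b{\left(g \right)} = 1$
$U = 159$ ($U = 1 + 158 = 159$)
$\left(U + \left(10 - 80\right) \left(-51 + 36\right)\right) G{\left(11 \right)} = \left(159 + \left(10 - 80\right) \left(-51 + 36\right)\right) 0 = \left(159 - -1050\right) 0 = \left(159 + 1050\right) 0 = 1209 \cdot 0 = 0$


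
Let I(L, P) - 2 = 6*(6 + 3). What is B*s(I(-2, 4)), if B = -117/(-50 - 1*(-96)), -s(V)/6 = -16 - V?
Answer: -25272/23 ≈ -1098.8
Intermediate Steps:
I(L, P) = 56 (I(L, P) = 2 + 6*(6 + 3) = 2 + 6*9 = 2 + 54 = 56)
s(V) = 96 + 6*V (s(V) = -6*(-16 - V) = 96 + 6*V)
B = -117/46 (B = -117/(-50 + 96) = -117/46 ≈ -2.5435)
B*s(I(-2, 4)) = -117*(96 + 6*56)/46 = -117*(96 + 336)/46 = -117/46*432 = -25272/23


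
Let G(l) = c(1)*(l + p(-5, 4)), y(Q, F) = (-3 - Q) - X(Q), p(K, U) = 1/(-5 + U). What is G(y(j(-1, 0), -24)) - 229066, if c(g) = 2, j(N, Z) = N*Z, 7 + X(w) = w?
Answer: -229060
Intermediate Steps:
X(w) = -7 + w
y(Q, F) = 4 - 2*Q (y(Q, F) = (-3 - Q) - (-7 + Q) = (-3 - Q) + (7 - Q) = 4 - 2*Q)
G(l) = -2 + 2*l (G(l) = 2*(l + 1/(-5 + 4)) = 2*(l + 1/(-1)) = 2*(l - 1) = 2*(-1 + l) = -2 + 2*l)
G(y(j(-1, 0), -24)) - 229066 = (-2 + 2*(4 - (-2)*0)) - 229066 = (-2 + 2*(4 - 2*0)) - 229066 = (-2 + 2*(4 + 0)) - 229066 = (-2 + 2*4) - 229066 = (-2 + 8) - 229066 = 6 - 229066 = -229060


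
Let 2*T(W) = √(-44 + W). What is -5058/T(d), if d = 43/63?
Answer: 30348*I*√19103/2729 ≈ 1537.0*I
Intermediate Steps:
d = 43/63 (d = 43*(1/63) = 43/63 ≈ 0.68254)
T(W) = √(-44 + W)/2
-5058/T(d) = -5058*2/√(-44 + 43/63) = -5058*(-6*I*√19103/2729) = -(-30348)*I*√19103/2729 = 30348*I*√19103/2729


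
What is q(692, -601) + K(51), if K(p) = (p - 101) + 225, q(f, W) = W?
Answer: -426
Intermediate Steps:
K(p) = 124 + p (K(p) = (-101 + p) + 225 = 124 + p)
q(692, -601) + K(51) = -601 + (124 + 51) = -601 + 175 = -426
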